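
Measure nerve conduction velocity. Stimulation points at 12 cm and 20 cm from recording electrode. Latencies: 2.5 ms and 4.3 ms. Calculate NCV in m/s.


Distance = (20 - 12) / 100 = 0.08 m
dt = (4.3 - 2.5) / 1000 = 0.0018 s
NCV = dist / dt = 44.44 m/s


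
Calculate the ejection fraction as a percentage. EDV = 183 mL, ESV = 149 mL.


SV = EDV - ESV = 183 - 149 = 34 mL
EF = SV/EDV * 100 = 34/183 * 100
EF = 18.58%


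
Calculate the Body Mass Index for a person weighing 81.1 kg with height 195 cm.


BMI = weight / height^2
height = 195 cm = 1.95 m
BMI = 81.1 / 1.95^2
BMI = 21.33 kg/m^2


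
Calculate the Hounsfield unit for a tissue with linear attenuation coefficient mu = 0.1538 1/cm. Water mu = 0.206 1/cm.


HU = ((mu_tissue - mu_water) / mu_water) * 1000
HU = ((0.1538 - 0.206) / 0.206) * 1000
HU = -253.4


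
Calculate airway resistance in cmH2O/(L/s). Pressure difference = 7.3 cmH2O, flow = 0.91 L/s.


R = dP / flow
R = 7.3 / 0.91
R = 8.022 cmH2O/(L/s)


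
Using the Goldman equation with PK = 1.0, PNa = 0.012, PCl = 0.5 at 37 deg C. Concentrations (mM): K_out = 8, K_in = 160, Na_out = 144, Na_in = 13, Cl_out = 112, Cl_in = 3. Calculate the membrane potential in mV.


Vm = (RT/F)*ln((PK*Ko + PNa*Nao + PCl*Cli)/(PK*Ki + PNa*Nai + PCl*Clo))
Numer = 11.228, Denom = 216.156
Vm = -79.04 mV


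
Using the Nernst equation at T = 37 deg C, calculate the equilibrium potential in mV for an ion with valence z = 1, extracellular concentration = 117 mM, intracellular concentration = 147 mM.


E = (RT/(zF)) * ln(C_out/C_in)
T = 37 + 273.15 = 310.15 K
E = (8.314 * 310.15 / (1 * 96485)) * ln(117/147)
E = -6.1 mV


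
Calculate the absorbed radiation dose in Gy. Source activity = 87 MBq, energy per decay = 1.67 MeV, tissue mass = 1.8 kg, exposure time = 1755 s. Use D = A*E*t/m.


A = 87 MBq = 8.7000e+07 Bq
E = 1.67 MeV = 2.67534e-13 J
D = A*E*t/m = 8.7000e+07*2.67534e-13*1755/1.8
D = 0.02269 Gy


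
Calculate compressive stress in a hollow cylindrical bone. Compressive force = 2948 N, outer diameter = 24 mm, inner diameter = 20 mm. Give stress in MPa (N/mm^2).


A = pi*(r_o^2 - r_i^2)
r_o = 12 mm, r_i = 10 mm
A = 138.23 mm^2
sigma = F/A = 2948 / 138.23
sigma = 21.33 MPa


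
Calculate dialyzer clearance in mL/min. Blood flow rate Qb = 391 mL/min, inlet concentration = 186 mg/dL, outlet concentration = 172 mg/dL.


K = Qb * (Cb_in - Cb_out) / Cb_in
K = 391 * (186 - 172) / 186
K = 29.43 mL/min


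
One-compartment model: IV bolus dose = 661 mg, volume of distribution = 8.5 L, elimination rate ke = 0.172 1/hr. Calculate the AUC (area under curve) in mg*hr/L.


C0 = Dose/Vd = 661/8.5 = 77.7647 mg/L
AUC = C0/ke = 77.7647/0.172
AUC = 452.1 mg*hr/L


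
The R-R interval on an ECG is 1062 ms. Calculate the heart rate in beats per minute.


HR = 60 / RR_interval(s)
RR = 1062 ms = 1.062 s
HR = 60 / 1.062 = 56.5 bpm


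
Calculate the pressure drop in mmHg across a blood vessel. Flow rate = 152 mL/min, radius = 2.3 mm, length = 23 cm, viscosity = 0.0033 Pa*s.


dP = 8*mu*L*Q / (pi*r^4)
Q = 152 mL/min = 2.53333e-06 m^3/s
dP = 174.969 Pa = 174.969 / 133.322 mmHg = 1.312 mmHg


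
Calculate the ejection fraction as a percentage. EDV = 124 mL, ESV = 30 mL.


SV = EDV - ESV = 124 - 30 = 94 mL
EF = SV/EDV * 100 = 94/124 * 100
EF = 75.81%


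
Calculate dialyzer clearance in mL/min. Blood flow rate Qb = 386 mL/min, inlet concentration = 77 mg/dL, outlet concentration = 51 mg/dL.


K = Qb * (Cb_in - Cb_out) / Cb_in
K = 386 * (77 - 51) / 77
K = 130.3 mL/min


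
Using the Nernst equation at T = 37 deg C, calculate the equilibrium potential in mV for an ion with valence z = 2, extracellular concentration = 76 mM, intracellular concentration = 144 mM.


E = (RT/(zF)) * ln(C_out/C_in)
T = 37 + 273.15 = 310.15 K
E = (8.314 * 310.15 / (2 * 96485)) * ln(76/144)
E = -8.54 mV


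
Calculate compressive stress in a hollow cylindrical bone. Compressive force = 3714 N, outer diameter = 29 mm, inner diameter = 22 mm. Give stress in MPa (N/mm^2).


A = pi*(r_o^2 - r_i^2)
r_o = 14.5 mm, r_i = 11 mm
A = 280.387 mm^2
sigma = F/A = 3714 / 280.387
sigma = 13.25 MPa


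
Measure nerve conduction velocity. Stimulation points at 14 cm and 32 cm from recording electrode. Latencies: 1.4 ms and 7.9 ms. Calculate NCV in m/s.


Distance = (32 - 14) / 100 = 0.18 m
dt = (7.9 - 1.4) / 1000 = 0.0065 s
NCV = dist / dt = 27.69 m/s


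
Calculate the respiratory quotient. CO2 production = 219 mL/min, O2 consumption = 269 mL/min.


RQ = VCO2 / VO2
RQ = 219 / 269
RQ = 0.8141


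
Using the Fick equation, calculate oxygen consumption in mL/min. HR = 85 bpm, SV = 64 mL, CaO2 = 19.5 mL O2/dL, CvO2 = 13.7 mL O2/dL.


CO = HR*SV = 85*64/1000 = 5.44 L/min
a-v O2 diff = 19.5 - 13.7 = 5.8 mL/dL
VO2 = CO * (CaO2-CvO2) * 10 dL/L
VO2 = 5.44 * 5.8 * 10
VO2 = 315.5 mL/min


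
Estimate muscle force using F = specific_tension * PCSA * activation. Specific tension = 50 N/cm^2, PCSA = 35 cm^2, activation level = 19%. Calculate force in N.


F = sigma * PCSA * activation
F = 50 * 35 * 0.19
F = 332.5 N


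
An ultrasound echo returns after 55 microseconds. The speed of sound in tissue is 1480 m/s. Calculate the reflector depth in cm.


depth = c * t / 2
t = 55 us = 5.5000e-05 s
depth = 1480 * 5.5000e-05 / 2
depth = 0.0407 m = 4.07 cm


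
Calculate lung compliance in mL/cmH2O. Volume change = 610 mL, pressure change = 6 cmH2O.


C = dV / dP
C = 610 / 6
C = 101.7 mL/cmH2O


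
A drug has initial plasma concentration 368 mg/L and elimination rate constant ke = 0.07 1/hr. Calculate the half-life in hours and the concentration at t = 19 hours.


t_half = ln(2) / ke = 0.693147 / 0.07 = 9.902 hr
C(t) = C0 * exp(-ke*t) = 368 * exp(-0.07*19)
C(19) = 97.33 mg/L


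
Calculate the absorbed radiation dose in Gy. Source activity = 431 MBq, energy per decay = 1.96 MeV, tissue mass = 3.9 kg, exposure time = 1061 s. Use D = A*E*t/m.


A = 431 MBq = 4.3100e+08 Bq
E = 1.96 MeV = 3.13992e-13 J
D = A*E*t/m = 4.3100e+08*3.13992e-13*1061/3.9
D = 0.03682 Gy


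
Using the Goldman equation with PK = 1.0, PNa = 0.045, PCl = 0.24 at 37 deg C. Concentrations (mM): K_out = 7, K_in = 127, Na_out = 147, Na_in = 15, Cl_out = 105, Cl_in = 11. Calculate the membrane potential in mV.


Vm = (RT/F)*ln((PK*Ko + PNa*Nao + PCl*Cli)/(PK*Ki + PNa*Nai + PCl*Clo))
Numer = 16.255, Denom = 152.875
Vm = -59.9 mV


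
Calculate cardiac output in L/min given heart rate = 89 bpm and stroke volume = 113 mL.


CO = HR * SV
CO = 89 * 113 / 1000
CO = 10.06 L/min


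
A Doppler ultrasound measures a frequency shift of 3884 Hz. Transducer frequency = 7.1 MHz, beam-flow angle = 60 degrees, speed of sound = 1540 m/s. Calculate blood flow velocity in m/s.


v = fd * c / (2 * f0 * cos(theta))
v = 3884 * 1540 / (2 * 7.1000e+06 * cos(60))
v = 0.8424 m/s


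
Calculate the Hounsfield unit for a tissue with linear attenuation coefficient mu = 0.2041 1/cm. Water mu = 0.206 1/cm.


HU = ((mu_tissue - mu_water) / mu_water) * 1000
HU = ((0.2041 - 0.206) / 0.206) * 1000
HU = -9.223


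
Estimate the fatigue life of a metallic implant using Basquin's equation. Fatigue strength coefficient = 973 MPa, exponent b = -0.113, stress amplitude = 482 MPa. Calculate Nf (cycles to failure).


sigma_a = sigma_f' * (2Nf)^b
2Nf = (sigma_a/sigma_f')^(1/b)
2Nf = (482/973)^(1/-0.113)
2Nf = 500.8381
Nf = 250.4


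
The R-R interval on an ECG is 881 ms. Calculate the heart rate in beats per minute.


HR = 60 / RR_interval(s)
RR = 881 ms = 0.881 s
HR = 60 / 0.881 = 68.1 bpm


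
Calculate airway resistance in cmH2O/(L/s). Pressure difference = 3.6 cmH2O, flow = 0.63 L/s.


R = dP / flow
R = 3.6 / 0.63
R = 5.714 cmH2O/(L/s)


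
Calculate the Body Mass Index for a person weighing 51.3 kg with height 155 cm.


BMI = weight / height^2
height = 155 cm = 1.55 m
BMI = 51.3 / 1.55^2
BMI = 21.35 kg/m^2


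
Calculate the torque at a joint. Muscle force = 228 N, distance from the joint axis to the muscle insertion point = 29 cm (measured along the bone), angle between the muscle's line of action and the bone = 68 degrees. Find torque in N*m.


Torque = F * d * sin(theta)   (moment arm = d*sin(theta))
d = 29 cm = 0.29 m
Torque = 228 * 0.29 * sin(68)
Torque = 61.31 N*m


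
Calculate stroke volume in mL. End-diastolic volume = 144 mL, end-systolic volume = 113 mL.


SV = EDV - ESV
SV = 144 - 113
SV = 31 mL


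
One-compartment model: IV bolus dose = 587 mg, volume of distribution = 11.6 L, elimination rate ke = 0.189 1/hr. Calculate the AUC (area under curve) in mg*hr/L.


C0 = Dose/Vd = 587/11.6 = 50.6034 mg/L
AUC = C0/ke = 50.6034/0.189
AUC = 267.7 mg*hr/L


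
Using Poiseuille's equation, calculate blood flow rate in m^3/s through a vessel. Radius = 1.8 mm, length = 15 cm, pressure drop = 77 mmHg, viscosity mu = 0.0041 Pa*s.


Q = pi*r^4*dP / (8*mu*L)
r = 0.0018 m, L = 0.15 m
dP = 77 mmHg = 10265.794 Pa
Q = 6.8812e-05 m^3/s


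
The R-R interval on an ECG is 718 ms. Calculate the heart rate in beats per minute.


HR = 60 / RR_interval(s)
RR = 718 ms = 0.718 s
HR = 60 / 0.718 = 83.57 bpm


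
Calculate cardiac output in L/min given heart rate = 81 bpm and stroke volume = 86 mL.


CO = HR * SV
CO = 81 * 86 / 1000
CO = 6.966 L/min


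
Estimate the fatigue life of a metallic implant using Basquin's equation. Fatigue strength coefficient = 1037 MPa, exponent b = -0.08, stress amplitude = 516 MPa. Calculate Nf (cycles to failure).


sigma_a = sigma_f' * (2Nf)^b
2Nf = (sigma_a/sigma_f')^(1/b)
2Nf = (516/1037)^(1/-0.08)
2Nf = 6153.3722
Nf = 3077


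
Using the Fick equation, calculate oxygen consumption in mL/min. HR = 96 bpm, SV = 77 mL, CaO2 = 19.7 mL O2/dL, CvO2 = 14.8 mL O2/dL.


CO = HR*SV = 96*77/1000 = 7.392 L/min
a-v O2 diff = 19.7 - 14.8 = 4.9 mL/dL
VO2 = CO * (CaO2-CvO2) * 10 dL/L
VO2 = 7.392 * 4.9 * 10
VO2 = 362.2 mL/min


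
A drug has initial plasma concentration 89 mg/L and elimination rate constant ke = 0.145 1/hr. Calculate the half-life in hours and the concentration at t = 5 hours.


t_half = ln(2) / ke = 0.693147 / 0.145 = 4.78 hr
C(t) = C0 * exp(-ke*t) = 89 * exp(-0.145*5)
C(5) = 43.1 mg/L


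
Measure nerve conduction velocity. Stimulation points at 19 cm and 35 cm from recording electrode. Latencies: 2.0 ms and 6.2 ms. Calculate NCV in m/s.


Distance = (35 - 19) / 100 = 0.16 m
dt = (6.2 - 2.0) / 1000 = 0.0042 s
NCV = dist / dt = 38.1 m/s


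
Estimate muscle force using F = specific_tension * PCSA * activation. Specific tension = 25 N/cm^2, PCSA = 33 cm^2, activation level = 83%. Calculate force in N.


F = sigma * PCSA * activation
F = 25 * 33 * 0.83
F = 684.8 N


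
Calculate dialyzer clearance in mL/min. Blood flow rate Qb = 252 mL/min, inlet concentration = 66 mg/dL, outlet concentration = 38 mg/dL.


K = Qb * (Cb_in - Cb_out) / Cb_in
K = 252 * (66 - 38) / 66
K = 106.9 mL/min


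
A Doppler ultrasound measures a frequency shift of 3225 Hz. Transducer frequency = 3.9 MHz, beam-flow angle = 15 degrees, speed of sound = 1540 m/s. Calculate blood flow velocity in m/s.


v = fd * c / (2 * f0 * cos(theta))
v = 3225 * 1540 / (2 * 3.9000e+06 * cos(15))
v = 0.6592 m/s


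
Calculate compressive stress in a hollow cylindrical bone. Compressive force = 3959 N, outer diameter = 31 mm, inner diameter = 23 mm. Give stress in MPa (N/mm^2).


A = pi*(r_o^2 - r_i^2)
r_o = 15.5 mm, r_i = 11.5 mm
A = 339.292 mm^2
sigma = F/A = 3959 / 339.292
sigma = 11.67 MPa


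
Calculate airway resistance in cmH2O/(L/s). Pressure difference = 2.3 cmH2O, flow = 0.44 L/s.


R = dP / flow
R = 2.3 / 0.44
R = 5.227 cmH2O/(L/s)


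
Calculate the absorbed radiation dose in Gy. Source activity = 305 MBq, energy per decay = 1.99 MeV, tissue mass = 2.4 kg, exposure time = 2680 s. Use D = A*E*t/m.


A = 305 MBq = 3.0500e+08 Bq
E = 1.99 MeV = 3.18798e-13 J
D = A*E*t/m = 3.0500e+08*3.18798e-13*2680/2.4
D = 0.1086 Gy


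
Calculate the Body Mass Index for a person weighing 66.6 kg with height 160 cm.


BMI = weight / height^2
height = 160 cm = 1.6 m
BMI = 66.6 / 1.6^2
BMI = 26.02 kg/m^2


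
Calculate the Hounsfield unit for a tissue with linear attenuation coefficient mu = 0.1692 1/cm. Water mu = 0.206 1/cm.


HU = ((mu_tissue - mu_water) / mu_water) * 1000
HU = ((0.1692 - 0.206) / 0.206) * 1000
HU = -178.6


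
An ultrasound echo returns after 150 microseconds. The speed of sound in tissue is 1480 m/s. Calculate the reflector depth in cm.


depth = c * t / 2
t = 150 us = 1.5000e-04 s
depth = 1480 * 1.5000e-04 / 2
depth = 0.111 m = 11.1 cm


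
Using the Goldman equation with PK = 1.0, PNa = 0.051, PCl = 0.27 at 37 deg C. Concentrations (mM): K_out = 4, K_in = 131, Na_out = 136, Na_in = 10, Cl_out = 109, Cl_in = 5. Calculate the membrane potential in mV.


Vm = (RT/F)*ln((PK*Ko + PNa*Nao + PCl*Cli)/(PK*Ki + PNa*Nai + PCl*Clo))
Numer = 12.286, Denom = 160.94
Vm = -68.75 mV


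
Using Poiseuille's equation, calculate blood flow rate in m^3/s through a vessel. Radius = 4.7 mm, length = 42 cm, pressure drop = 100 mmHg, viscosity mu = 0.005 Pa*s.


Q = pi*r^4*dP / (8*mu*L)
r = 0.0047 m, L = 0.42 m
dP = 100 mmHg = 13332.2 Pa
Q = 0.001217 m^3/s


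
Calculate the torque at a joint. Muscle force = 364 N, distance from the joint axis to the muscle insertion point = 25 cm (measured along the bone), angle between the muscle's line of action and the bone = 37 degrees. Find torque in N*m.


Torque = F * d * sin(theta)   (moment arm = d*sin(theta))
d = 25 cm = 0.25 m
Torque = 364 * 0.25 * sin(37)
Torque = 54.77 N*m


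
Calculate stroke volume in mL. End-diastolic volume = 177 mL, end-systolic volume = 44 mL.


SV = EDV - ESV
SV = 177 - 44
SV = 133 mL


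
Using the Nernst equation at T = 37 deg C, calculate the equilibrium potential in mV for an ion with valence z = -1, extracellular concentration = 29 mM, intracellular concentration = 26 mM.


E = (RT/(zF)) * ln(C_out/C_in)
T = 37 + 273.15 = 310.15 K
E = (8.314 * 310.15 / (-1 * 96485)) * ln(29/26)
E = -2.918 mV


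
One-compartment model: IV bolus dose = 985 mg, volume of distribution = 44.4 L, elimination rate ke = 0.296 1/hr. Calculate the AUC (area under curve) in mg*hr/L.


C0 = Dose/Vd = 985/44.4 = 22.1847 mg/L
AUC = C0/ke = 22.1847/0.296
AUC = 74.95 mg*hr/L


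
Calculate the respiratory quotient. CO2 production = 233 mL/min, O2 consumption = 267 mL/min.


RQ = VCO2 / VO2
RQ = 233 / 267
RQ = 0.8727


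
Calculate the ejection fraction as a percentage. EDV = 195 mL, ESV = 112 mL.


SV = EDV - ESV = 195 - 112 = 83 mL
EF = SV/EDV * 100 = 83/195 * 100
EF = 42.56%


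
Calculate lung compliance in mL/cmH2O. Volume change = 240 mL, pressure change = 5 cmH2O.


C = dV / dP
C = 240 / 5
C = 48 mL/cmH2O


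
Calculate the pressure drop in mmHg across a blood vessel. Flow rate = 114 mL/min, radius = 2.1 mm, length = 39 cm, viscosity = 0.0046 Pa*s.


dP = 8*mu*L*Q / (pi*r^4)
Q = 114 mL/min = 1.9e-06 m^3/s
dP = 446.312 Pa = 446.312 / 133.322 mmHg = 3.348 mmHg


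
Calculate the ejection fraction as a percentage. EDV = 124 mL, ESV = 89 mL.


SV = EDV - ESV = 124 - 89 = 35 mL
EF = SV/EDV * 100 = 35/124 * 100
EF = 28.23%


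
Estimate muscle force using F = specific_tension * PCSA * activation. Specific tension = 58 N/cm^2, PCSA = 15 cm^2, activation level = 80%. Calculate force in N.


F = sigma * PCSA * activation
F = 58 * 15 * 0.8
F = 696 N


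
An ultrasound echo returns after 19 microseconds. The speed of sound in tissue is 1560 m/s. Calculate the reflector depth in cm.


depth = c * t / 2
t = 19 us = 1.9000e-05 s
depth = 1560 * 1.9000e-05 / 2
depth = 0.01482 m = 1.482 cm


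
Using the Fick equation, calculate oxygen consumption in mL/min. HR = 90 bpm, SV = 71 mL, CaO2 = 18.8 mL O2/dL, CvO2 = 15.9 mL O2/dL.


CO = HR*SV = 90*71/1000 = 6.39 L/min
a-v O2 diff = 18.8 - 15.9 = 2.9 mL/dL
VO2 = CO * (CaO2-CvO2) * 10 dL/L
VO2 = 6.39 * 2.9 * 10
VO2 = 185.3 mL/min


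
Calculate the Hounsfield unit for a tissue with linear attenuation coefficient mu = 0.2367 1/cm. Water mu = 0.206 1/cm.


HU = ((mu_tissue - mu_water) / mu_water) * 1000
HU = ((0.2367 - 0.206) / 0.206) * 1000
HU = 149


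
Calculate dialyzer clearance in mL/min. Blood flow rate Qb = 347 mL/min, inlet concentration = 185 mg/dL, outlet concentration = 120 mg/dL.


K = Qb * (Cb_in - Cb_out) / Cb_in
K = 347 * (185 - 120) / 185
K = 121.9 mL/min


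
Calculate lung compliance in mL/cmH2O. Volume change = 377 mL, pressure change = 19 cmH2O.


C = dV / dP
C = 377 / 19
C = 19.84 mL/cmH2O


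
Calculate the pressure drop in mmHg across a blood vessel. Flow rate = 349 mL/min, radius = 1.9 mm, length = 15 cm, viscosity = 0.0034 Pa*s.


dP = 8*mu*L*Q / (pi*r^4)
Q = 349 mL/min = 5.81667e-06 m^3/s
dP = 579.656 Pa = 579.656 / 133.322 mmHg = 4.348 mmHg


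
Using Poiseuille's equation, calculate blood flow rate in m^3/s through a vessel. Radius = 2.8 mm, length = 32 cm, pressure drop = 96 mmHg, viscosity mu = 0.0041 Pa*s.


Q = pi*r^4*dP / (8*mu*L)
r = 0.0028 m, L = 0.32 m
dP = 96 mmHg = 12798.912 Pa
Q = 2.3547e-04 m^3/s


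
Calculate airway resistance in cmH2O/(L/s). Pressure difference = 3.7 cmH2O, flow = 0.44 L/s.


R = dP / flow
R = 3.7 / 0.44
R = 8.409 cmH2O/(L/s)


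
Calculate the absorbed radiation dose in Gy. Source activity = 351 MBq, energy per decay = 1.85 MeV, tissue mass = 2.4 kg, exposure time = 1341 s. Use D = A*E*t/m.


A = 351 MBq = 3.5100e+08 Bq
E = 1.85 MeV = 2.9637e-13 J
D = A*E*t/m = 3.5100e+08*2.9637e-13*1341/2.4
D = 0.05812 Gy


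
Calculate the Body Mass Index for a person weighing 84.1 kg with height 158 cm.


BMI = weight / height^2
height = 158 cm = 1.58 m
BMI = 84.1 / 1.58^2
BMI = 33.69 kg/m^2


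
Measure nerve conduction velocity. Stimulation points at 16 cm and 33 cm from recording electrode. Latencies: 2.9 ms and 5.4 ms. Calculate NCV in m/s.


Distance = (33 - 16) / 100 = 0.17 m
dt = (5.4 - 2.9) / 1000 = 0.0025 s
NCV = dist / dt = 68 m/s


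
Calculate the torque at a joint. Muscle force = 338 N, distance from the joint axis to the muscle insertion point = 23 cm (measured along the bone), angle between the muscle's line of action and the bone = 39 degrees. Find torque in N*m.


Torque = F * d * sin(theta)   (moment arm = d*sin(theta))
d = 23 cm = 0.23 m
Torque = 338 * 0.23 * sin(39)
Torque = 48.92 N*m


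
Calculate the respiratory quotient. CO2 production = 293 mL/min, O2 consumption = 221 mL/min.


RQ = VCO2 / VO2
RQ = 293 / 221
RQ = 1.326


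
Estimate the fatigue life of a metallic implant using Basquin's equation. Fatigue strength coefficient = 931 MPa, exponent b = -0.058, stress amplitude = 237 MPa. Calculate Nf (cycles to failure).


sigma_a = sigma_f' * (2Nf)^b
2Nf = (sigma_a/sigma_f')^(1/b)
2Nf = (237/931)^(1/-0.058)
2Nf = 1.757319e+10
Nf = 8.7866e+09


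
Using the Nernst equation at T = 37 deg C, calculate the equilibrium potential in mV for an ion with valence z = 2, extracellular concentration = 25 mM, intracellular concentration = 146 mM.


E = (RT/(zF)) * ln(C_out/C_in)
T = 37 + 273.15 = 310.15 K
E = (8.314 * 310.15 / (2 * 96485)) * ln(25/146)
E = -23.58 mV


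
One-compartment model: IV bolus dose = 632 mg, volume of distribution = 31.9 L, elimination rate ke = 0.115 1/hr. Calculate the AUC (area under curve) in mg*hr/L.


C0 = Dose/Vd = 632/31.9 = 19.8119 mg/L
AUC = C0/ke = 19.8119/0.115
AUC = 172.3 mg*hr/L


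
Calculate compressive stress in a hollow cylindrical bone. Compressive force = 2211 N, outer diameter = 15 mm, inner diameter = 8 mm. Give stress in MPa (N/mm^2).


A = pi*(r_o^2 - r_i^2)
r_o = 7.5 mm, r_i = 4 mm
A = 126.449 mm^2
sigma = F/A = 2211 / 126.449
sigma = 17.49 MPa


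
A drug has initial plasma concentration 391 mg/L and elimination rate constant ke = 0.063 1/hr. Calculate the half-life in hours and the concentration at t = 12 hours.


t_half = ln(2) / ke = 0.693147 / 0.063 = 11 hr
C(t) = C0 * exp(-ke*t) = 391 * exp(-0.063*12)
C(12) = 183.6 mg/L


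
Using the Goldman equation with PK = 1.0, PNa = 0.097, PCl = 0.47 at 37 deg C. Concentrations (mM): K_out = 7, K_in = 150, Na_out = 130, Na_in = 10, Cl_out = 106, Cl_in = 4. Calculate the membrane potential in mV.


Vm = (RT/F)*ln((PK*Ko + PNa*Nao + PCl*Cli)/(PK*Ki + PNa*Nai + PCl*Clo))
Numer = 21.49, Denom = 200.79
Vm = -59.72 mV


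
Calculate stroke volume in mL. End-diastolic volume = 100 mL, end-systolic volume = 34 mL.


SV = EDV - ESV
SV = 100 - 34
SV = 66 mL


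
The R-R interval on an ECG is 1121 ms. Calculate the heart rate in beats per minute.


HR = 60 / RR_interval(s)
RR = 1121 ms = 1.121 s
HR = 60 / 1.121 = 53.52 bpm


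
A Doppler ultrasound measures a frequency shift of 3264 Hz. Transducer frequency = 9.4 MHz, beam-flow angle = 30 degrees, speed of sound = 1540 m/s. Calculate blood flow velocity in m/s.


v = fd * c / (2 * f0 * cos(theta))
v = 3264 * 1540 / (2 * 9.4000e+06 * cos(30))
v = 0.3087 m/s


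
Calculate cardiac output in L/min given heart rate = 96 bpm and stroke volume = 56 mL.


CO = HR * SV
CO = 96 * 56 / 1000
CO = 5.376 L/min


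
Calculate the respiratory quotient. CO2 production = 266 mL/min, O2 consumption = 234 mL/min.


RQ = VCO2 / VO2
RQ = 266 / 234
RQ = 1.137


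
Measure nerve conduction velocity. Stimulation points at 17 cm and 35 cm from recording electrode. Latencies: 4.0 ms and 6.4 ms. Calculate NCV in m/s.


Distance = (35 - 17) / 100 = 0.18 m
dt = (6.4 - 4.0) / 1000 = 0.0024 s
NCV = dist / dt = 75 m/s


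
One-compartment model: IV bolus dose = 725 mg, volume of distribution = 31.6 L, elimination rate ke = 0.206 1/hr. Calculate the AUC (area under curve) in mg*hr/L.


C0 = Dose/Vd = 725/31.6 = 22.943 mg/L
AUC = C0/ke = 22.943/0.206
AUC = 111.4 mg*hr/L


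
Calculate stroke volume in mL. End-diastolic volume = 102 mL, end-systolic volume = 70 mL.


SV = EDV - ESV
SV = 102 - 70
SV = 32 mL


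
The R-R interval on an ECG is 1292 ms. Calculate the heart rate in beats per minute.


HR = 60 / RR_interval(s)
RR = 1292 ms = 1.292 s
HR = 60 / 1.292 = 46.44 bpm


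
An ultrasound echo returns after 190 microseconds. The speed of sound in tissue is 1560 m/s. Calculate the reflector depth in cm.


depth = c * t / 2
t = 190 us = 1.9000e-04 s
depth = 1560 * 1.9000e-04 / 2
depth = 0.1482 m = 14.82 cm


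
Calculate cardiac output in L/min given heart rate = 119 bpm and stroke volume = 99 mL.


CO = HR * SV
CO = 119 * 99 / 1000
CO = 11.78 L/min


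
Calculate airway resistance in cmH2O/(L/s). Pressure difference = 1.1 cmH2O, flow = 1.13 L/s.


R = dP / flow
R = 1.1 / 1.13
R = 0.9735 cmH2O/(L/s)


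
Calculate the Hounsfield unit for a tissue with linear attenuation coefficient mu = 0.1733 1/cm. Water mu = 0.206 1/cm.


HU = ((mu_tissue - mu_water) / mu_water) * 1000
HU = ((0.1733 - 0.206) / 0.206) * 1000
HU = -158.7


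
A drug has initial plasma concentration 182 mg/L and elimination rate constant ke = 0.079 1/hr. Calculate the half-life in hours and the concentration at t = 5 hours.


t_half = ln(2) / ke = 0.693147 / 0.079 = 8.774 hr
C(t) = C0 * exp(-ke*t) = 182 * exp(-0.079*5)
C(5) = 122.6 mg/L


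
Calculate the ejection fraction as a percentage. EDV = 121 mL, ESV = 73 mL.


SV = EDV - ESV = 121 - 73 = 48 mL
EF = SV/EDV * 100 = 48/121 * 100
EF = 39.67%


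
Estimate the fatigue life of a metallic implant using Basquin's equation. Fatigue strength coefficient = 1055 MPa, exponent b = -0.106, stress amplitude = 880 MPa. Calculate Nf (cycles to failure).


sigma_a = sigma_f' * (2Nf)^b
2Nf = (sigma_a/sigma_f')^(1/b)
2Nf = (880/1055)^(1/-0.106)
2Nf = 5.5349181
Nf = 2.767


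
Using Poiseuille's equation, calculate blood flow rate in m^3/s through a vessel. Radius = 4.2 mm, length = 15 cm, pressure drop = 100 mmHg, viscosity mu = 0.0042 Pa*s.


Q = pi*r^4*dP / (8*mu*L)
r = 0.0042 m, L = 0.15 m
dP = 100 mmHg = 13332.2 Pa
Q = 0.002586 m^3/s


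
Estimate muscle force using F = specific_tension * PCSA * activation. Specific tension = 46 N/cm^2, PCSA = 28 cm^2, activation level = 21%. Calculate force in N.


F = sigma * PCSA * activation
F = 46 * 28 * 0.21
F = 270.5 N


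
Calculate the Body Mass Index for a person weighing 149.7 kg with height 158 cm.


BMI = weight / height^2
height = 158 cm = 1.58 m
BMI = 149.7 / 1.58^2
BMI = 59.97 kg/m^2


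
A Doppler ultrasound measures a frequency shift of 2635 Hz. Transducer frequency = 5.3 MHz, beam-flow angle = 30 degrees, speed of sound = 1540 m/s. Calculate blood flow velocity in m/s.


v = fd * c / (2 * f0 * cos(theta))
v = 2635 * 1540 / (2 * 5.3000e+06 * cos(30))
v = 0.442 m/s


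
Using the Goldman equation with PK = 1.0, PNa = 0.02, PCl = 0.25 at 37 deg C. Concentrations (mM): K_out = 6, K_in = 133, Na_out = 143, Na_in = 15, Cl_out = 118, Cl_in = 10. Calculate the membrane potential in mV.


Vm = (RT/F)*ln((PK*Ko + PNa*Nao + PCl*Cli)/(PK*Ki + PNa*Nai + PCl*Clo))
Numer = 11.36, Denom = 162.8
Vm = -71.15 mV


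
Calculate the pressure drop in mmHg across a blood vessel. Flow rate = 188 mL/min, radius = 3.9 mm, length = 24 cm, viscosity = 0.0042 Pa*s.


dP = 8*mu*L*Q / (pi*r^4)
Q = 188 mL/min = 3.13333e-06 m^3/s
dP = 34.7655 Pa = 34.7655 / 133.322 mmHg = 0.2608 mmHg


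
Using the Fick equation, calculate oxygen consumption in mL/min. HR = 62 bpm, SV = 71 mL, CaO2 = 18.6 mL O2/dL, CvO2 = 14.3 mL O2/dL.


CO = HR*SV = 62*71/1000 = 4.402 L/min
a-v O2 diff = 18.6 - 14.3 = 4.3 mL/dL
VO2 = CO * (CaO2-CvO2) * 10 dL/L
VO2 = 4.402 * 4.3 * 10
VO2 = 189.3 mL/min


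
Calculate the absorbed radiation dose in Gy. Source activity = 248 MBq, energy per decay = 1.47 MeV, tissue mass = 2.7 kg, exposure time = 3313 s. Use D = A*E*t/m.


A = 248 MBq = 2.4800e+08 Bq
E = 1.47 MeV = 2.35494e-13 J
D = A*E*t/m = 2.4800e+08*2.35494e-13*3313/2.7
D = 0.07166 Gy


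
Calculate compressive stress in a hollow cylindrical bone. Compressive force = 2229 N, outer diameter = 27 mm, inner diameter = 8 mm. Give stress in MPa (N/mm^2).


A = pi*(r_o^2 - r_i^2)
r_o = 13.5 mm, r_i = 4 mm
A = 522.29 mm^2
sigma = F/A = 2229 / 522.29
sigma = 4.268 MPa


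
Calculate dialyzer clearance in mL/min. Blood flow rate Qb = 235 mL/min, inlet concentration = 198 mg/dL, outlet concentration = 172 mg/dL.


K = Qb * (Cb_in - Cb_out) / Cb_in
K = 235 * (198 - 172) / 198
K = 30.86 mL/min


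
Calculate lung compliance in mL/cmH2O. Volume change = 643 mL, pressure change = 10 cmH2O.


C = dV / dP
C = 643 / 10
C = 64.3 mL/cmH2O


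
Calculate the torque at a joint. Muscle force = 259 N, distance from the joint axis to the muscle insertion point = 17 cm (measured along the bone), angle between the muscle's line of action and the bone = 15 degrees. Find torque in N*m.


Torque = F * d * sin(theta)   (moment arm = d*sin(theta))
d = 17 cm = 0.17 m
Torque = 259 * 0.17 * sin(15)
Torque = 11.4 N*m


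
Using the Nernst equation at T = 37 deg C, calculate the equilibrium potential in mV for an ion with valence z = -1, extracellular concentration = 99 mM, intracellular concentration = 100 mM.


E = (RT/(zF)) * ln(C_out/C_in)
T = 37 + 273.15 = 310.15 K
E = (8.314 * 310.15 / (-1 * 96485)) * ln(99/100)
E = 0.2686 mV


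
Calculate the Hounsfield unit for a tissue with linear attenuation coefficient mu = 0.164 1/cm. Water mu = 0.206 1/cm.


HU = ((mu_tissue - mu_water) / mu_water) * 1000
HU = ((0.164 - 0.206) / 0.206) * 1000
HU = -203.9


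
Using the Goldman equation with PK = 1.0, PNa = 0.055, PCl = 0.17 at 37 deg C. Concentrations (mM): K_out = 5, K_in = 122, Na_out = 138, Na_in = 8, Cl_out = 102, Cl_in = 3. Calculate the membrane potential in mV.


Vm = (RT/F)*ln((PK*Ko + PNa*Nao + PCl*Cli)/(PK*Ki + PNa*Nai + PCl*Clo))
Numer = 13.1, Denom = 139.78
Vm = -63.27 mV


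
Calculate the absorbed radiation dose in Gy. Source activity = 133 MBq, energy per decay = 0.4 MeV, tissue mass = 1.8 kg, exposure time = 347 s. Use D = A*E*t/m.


A = 133 MBq = 1.3300e+08 Bq
E = 0.4 MeV = 6.408e-14 J
D = A*E*t/m = 1.3300e+08*6.408e-14*347/1.8
D = 0.001643 Gy


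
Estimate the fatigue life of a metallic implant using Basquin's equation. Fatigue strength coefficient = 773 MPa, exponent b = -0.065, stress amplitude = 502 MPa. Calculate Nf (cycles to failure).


sigma_a = sigma_f' * (2Nf)^b
2Nf = (sigma_a/sigma_f')^(1/b)
2Nf = (502/773)^(1/-0.065)
2Nf = 766.02461
Nf = 383


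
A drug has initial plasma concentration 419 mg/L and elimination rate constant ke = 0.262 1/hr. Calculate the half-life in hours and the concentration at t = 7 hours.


t_half = ln(2) / ke = 0.693147 / 0.262 = 2.646 hr
C(t) = C0 * exp(-ke*t) = 419 * exp(-0.262*7)
C(7) = 66.94 mg/L


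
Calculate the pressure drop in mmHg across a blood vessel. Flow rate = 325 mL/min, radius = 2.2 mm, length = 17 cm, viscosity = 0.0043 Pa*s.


dP = 8*mu*L*Q / (pi*r^4)
Q = 325 mL/min = 5.41667e-06 m^3/s
dP = 430.427 Pa = 430.427 / 133.322 mmHg = 3.228 mmHg


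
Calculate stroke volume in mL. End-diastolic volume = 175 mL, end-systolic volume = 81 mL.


SV = EDV - ESV
SV = 175 - 81
SV = 94 mL


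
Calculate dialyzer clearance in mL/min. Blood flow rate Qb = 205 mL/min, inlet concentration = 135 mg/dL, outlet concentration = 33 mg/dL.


K = Qb * (Cb_in - Cb_out) / Cb_in
K = 205 * (135 - 33) / 135
K = 154.9 mL/min


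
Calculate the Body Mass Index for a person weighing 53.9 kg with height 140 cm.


BMI = weight / height^2
height = 140 cm = 1.4 m
BMI = 53.9 / 1.4^2
BMI = 27.5 kg/m^2


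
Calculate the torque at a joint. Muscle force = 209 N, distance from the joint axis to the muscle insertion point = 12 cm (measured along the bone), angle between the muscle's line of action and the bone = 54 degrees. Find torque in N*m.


Torque = F * d * sin(theta)   (moment arm = d*sin(theta))
d = 12 cm = 0.12 m
Torque = 209 * 0.12 * sin(54)
Torque = 20.29 N*m


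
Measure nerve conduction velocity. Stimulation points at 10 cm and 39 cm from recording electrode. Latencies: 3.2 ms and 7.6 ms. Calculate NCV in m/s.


Distance = (39 - 10) / 100 = 0.29 m
dt = (7.6 - 3.2) / 1000 = 0.0044 s
NCV = dist / dt = 65.91 m/s


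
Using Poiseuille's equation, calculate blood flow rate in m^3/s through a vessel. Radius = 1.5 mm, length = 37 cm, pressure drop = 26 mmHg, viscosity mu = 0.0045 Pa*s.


Q = pi*r^4*dP / (8*mu*L)
r = 0.0015 m, L = 0.37 m
dP = 26 mmHg = 3466.372 Pa
Q = 4.1389e-06 m^3/s


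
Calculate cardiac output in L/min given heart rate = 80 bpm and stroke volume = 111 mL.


CO = HR * SV
CO = 80 * 111 / 1000
CO = 8.88 L/min


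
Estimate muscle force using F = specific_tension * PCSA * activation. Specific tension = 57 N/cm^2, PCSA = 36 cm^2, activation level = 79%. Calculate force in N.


F = sigma * PCSA * activation
F = 57 * 36 * 0.79
F = 1621 N


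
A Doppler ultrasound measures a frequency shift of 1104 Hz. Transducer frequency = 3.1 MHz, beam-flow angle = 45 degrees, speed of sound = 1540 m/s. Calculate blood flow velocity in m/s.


v = fd * c / (2 * f0 * cos(theta))
v = 1104 * 1540 / (2 * 3.1000e+06 * cos(45))
v = 0.3878 m/s


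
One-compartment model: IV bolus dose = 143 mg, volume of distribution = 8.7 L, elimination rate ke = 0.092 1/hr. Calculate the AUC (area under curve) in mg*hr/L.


C0 = Dose/Vd = 143/8.7 = 16.4368 mg/L
AUC = C0/ke = 16.4368/0.092
AUC = 178.7 mg*hr/L


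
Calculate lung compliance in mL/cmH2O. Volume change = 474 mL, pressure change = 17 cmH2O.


C = dV / dP
C = 474 / 17
C = 27.88 mL/cmH2O


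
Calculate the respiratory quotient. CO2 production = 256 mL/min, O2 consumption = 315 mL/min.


RQ = VCO2 / VO2
RQ = 256 / 315
RQ = 0.8127


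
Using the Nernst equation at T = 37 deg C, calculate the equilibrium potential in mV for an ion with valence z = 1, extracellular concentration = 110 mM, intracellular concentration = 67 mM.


E = (RT/(zF)) * ln(C_out/C_in)
T = 37 + 273.15 = 310.15 K
E = (8.314 * 310.15 / (1 * 96485)) * ln(110/67)
E = 13.25 mV


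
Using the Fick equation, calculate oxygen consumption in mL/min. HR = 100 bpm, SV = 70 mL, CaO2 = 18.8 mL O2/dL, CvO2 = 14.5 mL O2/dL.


CO = HR*SV = 100*70/1000 = 7 L/min
a-v O2 diff = 18.8 - 14.5 = 4.3 mL/dL
VO2 = CO * (CaO2-CvO2) * 10 dL/L
VO2 = 7 * 4.3 * 10
VO2 = 301 mL/min


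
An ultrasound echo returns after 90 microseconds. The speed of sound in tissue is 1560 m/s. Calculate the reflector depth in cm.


depth = c * t / 2
t = 90 us = 9.0000e-05 s
depth = 1560 * 9.0000e-05 / 2
depth = 0.0702 m = 7.02 cm


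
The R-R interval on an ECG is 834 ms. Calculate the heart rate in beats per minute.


HR = 60 / RR_interval(s)
RR = 834 ms = 0.834 s
HR = 60 / 0.834 = 71.94 bpm


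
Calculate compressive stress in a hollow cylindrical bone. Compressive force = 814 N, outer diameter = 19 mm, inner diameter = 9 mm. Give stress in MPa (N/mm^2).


A = pi*(r_o^2 - r_i^2)
r_o = 9.5 mm, r_i = 4.5 mm
A = 219.911 mm^2
sigma = F/A = 814 / 219.911
sigma = 3.701 MPa


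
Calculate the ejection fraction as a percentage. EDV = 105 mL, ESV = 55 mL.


SV = EDV - ESV = 105 - 55 = 50 mL
EF = SV/EDV * 100 = 50/105 * 100
EF = 47.62%


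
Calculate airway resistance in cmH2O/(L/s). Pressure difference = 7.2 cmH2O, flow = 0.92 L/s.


R = dP / flow
R = 7.2 / 0.92
R = 7.826 cmH2O/(L/s)


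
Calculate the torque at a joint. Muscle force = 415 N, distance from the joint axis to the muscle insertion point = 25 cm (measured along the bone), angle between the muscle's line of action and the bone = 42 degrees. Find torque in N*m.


Torque = F * d * sin(theta)   (moment arm = d*sin(theta))
d = 25 cm = 0.25 m
Torque = 415 * 0.25 * sin(42)
Torque = 69.42 N*m


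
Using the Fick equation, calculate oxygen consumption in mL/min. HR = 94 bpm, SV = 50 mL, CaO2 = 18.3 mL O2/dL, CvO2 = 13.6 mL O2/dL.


CO = HR*SV = 94*50/1000 = 4.7 L/min
a-v O2 diff = 18.3 - 13.6 = 4.7 mL/dL
VO2 = CO * (CaO2-CvO2) * 10 dL/L
VO2 = 4.7 * 4.7 * 10
VO2 = 220.9 mL/min


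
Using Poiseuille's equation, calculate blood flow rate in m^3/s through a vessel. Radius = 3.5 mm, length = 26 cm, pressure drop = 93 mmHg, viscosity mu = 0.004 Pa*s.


Q = pi*r^4*dP / (8*mu*L)
r = 0.0035 m, L = 0.26 m
dP = 93 mmHg = 12398.946 Pa
Q = 7.0256e-04 m^3/s


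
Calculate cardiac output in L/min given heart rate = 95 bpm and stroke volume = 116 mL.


CO = HR * SV
CO = 95 * 116 / 1000
CO = 11.02 L/min


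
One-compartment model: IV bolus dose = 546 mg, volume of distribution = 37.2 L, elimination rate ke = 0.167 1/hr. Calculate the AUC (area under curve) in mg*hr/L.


C0 = Dose/Vd = 546/37.2 = 14.6774 mg/L
AUC = C0/ke = 14.6774/0.167
AUC = 87.89 mg*hr/L


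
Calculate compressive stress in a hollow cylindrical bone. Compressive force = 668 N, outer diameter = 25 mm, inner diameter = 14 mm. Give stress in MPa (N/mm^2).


A = pi*(r_o^2 - r_i^2)
r_o = 12.5 mm, r_i = 7 mm
A = 336.936 mm^2
sigma = F/A = 668 / 336.936
sigma = 1.983 MPa


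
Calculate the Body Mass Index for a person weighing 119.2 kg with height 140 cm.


BMI = weight / height^2
height = 140 cm = 1.4 m
BMI = 119.2 / 1.4^2
BMI = 60.82 kg/m^2


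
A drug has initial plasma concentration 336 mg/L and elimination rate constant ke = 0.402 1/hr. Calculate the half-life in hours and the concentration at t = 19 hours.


t_half = ln(2) / ke = 0.693147 / 0.402 = 1.724 hr
C(t) = C0 * exp(-ke*t) = 336 * exp(-0.402*19)
C(19) = 0.1619 mg/L


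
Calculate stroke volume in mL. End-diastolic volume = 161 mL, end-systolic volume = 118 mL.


SV = EDV - ESV
SV = 161 - 118
SV = 43 mL


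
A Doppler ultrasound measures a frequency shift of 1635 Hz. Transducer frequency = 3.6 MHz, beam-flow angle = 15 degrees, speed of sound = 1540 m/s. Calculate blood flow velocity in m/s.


v = fd * c / (2 * f0 * cos(theta))
v = 1635 * 1540 / (2 * 3.6000e+06 * cos(15))
v = 0.362 m/s


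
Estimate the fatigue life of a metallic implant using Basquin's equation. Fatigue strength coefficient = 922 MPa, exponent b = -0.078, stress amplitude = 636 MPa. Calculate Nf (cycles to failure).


sigma_a = sigma_f' * (2Nf)^b
2Nf = (sigma_a/sigma_f')^(1/b)
2Nf = (636/922)^(1/-0.078)
2Nf = 116.84574
Nf = 58.42


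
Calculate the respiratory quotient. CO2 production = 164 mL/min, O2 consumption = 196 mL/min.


RQ = VCO2 / VO2
RQ = 164 / 196
RQ = 0.8367


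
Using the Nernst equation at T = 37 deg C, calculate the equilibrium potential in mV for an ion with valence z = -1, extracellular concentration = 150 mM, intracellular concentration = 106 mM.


E = (RT/(zF)) * ln(C_out/C_in)
T = 37 + 273.15 = 310.15 K
E = (8.314 * 310.15 / (-1 * 96485)) * ln(150/106)
E = -9.279 mV


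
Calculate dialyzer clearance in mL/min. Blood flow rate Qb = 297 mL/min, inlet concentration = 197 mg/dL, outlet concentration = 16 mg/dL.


K = Qb * (Cb_in - Cb_out) / Cb_in
K = 297 * (197 - 16) / 197
K = 272.9 mL/min


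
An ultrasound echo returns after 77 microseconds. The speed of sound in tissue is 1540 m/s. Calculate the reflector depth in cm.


depth = c * t / 2
t = 77 us = 7.7000e-05 s
depth = 1540 * 7.7000e-05 / 2
depth = 0.05929 m = 5.929 cm


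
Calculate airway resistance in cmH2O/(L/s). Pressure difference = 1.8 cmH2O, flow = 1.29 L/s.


R = dP / flow
R = 1.8 / 1.29
R = 1.395 cmH2O/(L/s)


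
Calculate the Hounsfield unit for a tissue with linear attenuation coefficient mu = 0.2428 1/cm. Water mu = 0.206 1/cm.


HU = ((mu_tissue - mu_water) / mu_water) * 1000
HU = ((0.2428 - 0.206) / 0.206) * 1000
HU = 178.6


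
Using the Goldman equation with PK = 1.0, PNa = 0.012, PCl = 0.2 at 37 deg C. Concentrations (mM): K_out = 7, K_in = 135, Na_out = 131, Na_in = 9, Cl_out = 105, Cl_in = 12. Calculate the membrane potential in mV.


Vm = (RT/F)*ln((PK*Ko + PNa*Nao + PCl*Cli)/(PK*Ki + PNa*Nai + PCl*Clo))
Numer = 10.972, Denom = 156.108
Vm = -70.96 mV


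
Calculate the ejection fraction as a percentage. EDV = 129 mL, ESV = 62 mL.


SV = EDV - ESV = 129 - 62 = 67 mL
EF = SV/EDV * 100 = 67/129 * 100
EF = 51.94%


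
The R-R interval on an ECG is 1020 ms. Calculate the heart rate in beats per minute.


HR = 60 / RR_interval(s)
RR = 1020 ms = 1.02 s
HR = 60 / 1.02 = 58.82 bpm


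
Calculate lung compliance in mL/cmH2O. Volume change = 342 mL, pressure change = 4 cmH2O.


C = dV / dP
C = 342 / 4
C = 85.5 mL/cmH2O


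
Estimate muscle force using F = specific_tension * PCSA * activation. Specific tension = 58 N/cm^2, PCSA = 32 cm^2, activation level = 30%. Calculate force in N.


F = sigma * PCSA * activation
F = 58 * 32 * 0.3
F = 556.8 N


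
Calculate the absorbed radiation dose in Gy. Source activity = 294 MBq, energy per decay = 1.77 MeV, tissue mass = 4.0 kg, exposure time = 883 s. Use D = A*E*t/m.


A = 294 MBq = 2.9400e+08 Bq
E = 1.77 MeV = 2.83554e-13 J
D = A*E*t/m = 2.9400e+08*2.83554e-13*883/4.0
D = 0.0184 Gy


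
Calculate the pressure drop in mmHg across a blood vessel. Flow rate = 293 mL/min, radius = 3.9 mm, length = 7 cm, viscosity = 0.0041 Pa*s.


dP = 8*mu*L*Q / (pi*r^4)
Q = 293 mL/min = 4.88333e-06 m^3/s
dP = 15.4269 Pa = 15.4269 / 133.322 mmHg = 0.1157 mmHg


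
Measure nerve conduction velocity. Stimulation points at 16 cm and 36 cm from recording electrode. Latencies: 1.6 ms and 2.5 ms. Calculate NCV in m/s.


Distance = (36 - 16) / 100 = 0.2 m
dt = (2.5 - 1.6) / 1000 = 9.0000e-04 s
NCV = dist / dt = 222.2 m/s


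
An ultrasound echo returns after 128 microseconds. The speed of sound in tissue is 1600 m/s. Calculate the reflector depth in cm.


depth = c * t / 2
t = 128 us = 1.2800e-04 s
depth = 1600 * 1.2800e-04 / 2
depth = 0.1024 m = 10.24 cm
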